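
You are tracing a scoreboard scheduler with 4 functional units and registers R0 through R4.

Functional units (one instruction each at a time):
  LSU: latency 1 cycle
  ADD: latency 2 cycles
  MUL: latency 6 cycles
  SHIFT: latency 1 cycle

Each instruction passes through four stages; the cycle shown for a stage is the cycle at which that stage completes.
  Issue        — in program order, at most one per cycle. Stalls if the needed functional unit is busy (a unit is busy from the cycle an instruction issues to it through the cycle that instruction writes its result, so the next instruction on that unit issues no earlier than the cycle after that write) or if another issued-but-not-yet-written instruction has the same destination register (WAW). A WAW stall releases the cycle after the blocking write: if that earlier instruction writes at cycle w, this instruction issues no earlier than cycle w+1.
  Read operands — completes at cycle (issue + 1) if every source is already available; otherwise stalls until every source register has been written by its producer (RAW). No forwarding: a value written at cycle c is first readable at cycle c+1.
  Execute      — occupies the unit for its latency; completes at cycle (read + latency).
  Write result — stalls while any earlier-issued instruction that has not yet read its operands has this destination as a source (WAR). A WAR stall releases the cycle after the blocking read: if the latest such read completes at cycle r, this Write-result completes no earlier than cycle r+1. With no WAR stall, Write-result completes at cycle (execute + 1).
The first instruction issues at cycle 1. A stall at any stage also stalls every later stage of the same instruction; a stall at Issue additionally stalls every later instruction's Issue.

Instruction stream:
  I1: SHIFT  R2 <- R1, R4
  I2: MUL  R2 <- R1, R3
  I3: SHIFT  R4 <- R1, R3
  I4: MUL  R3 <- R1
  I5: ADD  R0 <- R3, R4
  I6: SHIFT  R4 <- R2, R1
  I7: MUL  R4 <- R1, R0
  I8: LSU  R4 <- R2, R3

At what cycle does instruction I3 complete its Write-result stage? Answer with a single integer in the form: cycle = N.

cycle = 9

1) issue 1, read 2, done 3, write 4
2) issue 5, read 6, done 12, write 13  <WAW R2: wait I1 write@4>
3) issue 6, read 7, done 8, write 9
4) issue 14, read 15, done 21, write 22  <struct: MUL busy until I2 writes@13>
5) issue 15, read 23, done 25, write 26  <RAW R3: wait I4 write@22>
6) issue 16, read 17, done 18, write 24  <WAR R4: wait I5 read@23>
7) issue 25, read 27, done 33, write 34  <WAW R4: wait I6 write@24 / RAW R0: wait I5 write@26>
8) issue 35, read 36, done 37, write 38  <WAW R4: wait I7 write@34>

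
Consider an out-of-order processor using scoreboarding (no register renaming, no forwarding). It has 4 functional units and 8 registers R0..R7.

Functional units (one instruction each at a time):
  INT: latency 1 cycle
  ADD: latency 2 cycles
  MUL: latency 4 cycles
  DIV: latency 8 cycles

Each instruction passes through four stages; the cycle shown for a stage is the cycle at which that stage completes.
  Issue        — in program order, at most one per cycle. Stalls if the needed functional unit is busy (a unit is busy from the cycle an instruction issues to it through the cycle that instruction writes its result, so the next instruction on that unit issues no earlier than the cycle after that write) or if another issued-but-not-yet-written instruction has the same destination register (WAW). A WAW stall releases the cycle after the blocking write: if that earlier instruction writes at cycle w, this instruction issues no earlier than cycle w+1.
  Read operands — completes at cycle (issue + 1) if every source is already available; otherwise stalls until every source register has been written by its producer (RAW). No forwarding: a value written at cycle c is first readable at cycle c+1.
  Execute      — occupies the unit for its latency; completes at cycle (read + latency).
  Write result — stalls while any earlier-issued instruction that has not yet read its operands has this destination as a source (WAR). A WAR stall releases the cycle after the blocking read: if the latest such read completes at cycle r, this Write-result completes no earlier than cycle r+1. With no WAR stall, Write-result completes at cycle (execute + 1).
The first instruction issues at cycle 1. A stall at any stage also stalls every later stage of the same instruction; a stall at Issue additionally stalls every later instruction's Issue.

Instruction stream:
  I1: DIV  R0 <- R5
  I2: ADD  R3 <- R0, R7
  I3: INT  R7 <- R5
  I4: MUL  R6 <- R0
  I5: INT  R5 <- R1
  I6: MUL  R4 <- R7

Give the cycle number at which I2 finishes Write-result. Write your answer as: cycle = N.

cycle 1: I1 issues→DIV
cycle 2: I1 reads, I2 issues→ADD
cycle 3: I3 issues→INT
cycle 4: I3 reads, I4 issues→MUL
cycle 5: I3 exec-done
cycle 10: I1 exec-done
cycle 11: I1 writes R0
cycle 12: I2 reads, I4 reads
cycle 13: I3 writes R7
cycle 14: I2 exec-done, I5 issues→INT
cycle 15: I2 writes R3, I5 reads
cycle 16: I4 exec-done, I5 exec-done
cycle 17: I4 writes R6, I5 writes R5
cycle 18: I6 issues→MUL
cycle 19: I6 reads
cycle 23: I6 exec-done
cycle 24: I6 writes R4

cycle = 15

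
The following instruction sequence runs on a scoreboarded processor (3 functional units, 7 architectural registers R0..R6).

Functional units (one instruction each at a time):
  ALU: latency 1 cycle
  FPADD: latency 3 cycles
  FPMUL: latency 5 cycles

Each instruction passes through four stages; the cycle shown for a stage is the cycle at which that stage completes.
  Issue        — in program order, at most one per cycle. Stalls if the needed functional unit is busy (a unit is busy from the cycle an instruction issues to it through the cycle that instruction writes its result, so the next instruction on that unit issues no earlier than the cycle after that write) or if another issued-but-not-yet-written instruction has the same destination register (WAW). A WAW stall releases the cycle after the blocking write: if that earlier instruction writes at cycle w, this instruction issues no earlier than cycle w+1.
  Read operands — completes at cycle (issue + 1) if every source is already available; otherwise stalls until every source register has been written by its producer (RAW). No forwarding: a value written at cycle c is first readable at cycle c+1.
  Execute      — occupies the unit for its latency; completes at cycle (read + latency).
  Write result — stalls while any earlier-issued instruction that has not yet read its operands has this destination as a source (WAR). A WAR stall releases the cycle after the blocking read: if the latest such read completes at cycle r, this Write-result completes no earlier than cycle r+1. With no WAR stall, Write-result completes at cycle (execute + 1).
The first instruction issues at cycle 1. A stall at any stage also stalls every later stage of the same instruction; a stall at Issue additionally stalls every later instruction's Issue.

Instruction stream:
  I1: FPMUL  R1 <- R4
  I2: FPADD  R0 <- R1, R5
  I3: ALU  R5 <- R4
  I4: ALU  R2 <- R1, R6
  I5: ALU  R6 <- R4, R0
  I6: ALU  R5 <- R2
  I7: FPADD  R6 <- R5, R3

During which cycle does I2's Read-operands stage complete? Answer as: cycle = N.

cycle 1: I1 dispatched to FPMUL
cycle 2: I1 operands ready | I2 dispatched to FPADD
cycle 3: I3 dispatched to ALU
cycle 4: I3 operands ready
cycle 5: I3 complete
cycle 7: I1 complete
cycle 8: R1←I1
cycle 9: I2 operands ready
cycle 10: R5←I3
cycle 11: I4 dispatched to ALU
cycle 12: I2 complete | I4 operands ready
cycle 13: R0←I2 | I4 complete
cycle 14: R2←I4
cycle 15: I5 dispatched to ALU
cycle 16: I5 operands ready
cycle 17: I5 complete
cycle 18: R6←I5
cycle 19: I6 dispatched to ALU
cycle 20: I6 operands ready | I7 dispatched to FPADD
cycle 21: I6 complete
cycle 22: R5←I6
cycle 23: I7 operands ready
cycle 26: I7 complete
cycle 27: R6←I7

cycle = 9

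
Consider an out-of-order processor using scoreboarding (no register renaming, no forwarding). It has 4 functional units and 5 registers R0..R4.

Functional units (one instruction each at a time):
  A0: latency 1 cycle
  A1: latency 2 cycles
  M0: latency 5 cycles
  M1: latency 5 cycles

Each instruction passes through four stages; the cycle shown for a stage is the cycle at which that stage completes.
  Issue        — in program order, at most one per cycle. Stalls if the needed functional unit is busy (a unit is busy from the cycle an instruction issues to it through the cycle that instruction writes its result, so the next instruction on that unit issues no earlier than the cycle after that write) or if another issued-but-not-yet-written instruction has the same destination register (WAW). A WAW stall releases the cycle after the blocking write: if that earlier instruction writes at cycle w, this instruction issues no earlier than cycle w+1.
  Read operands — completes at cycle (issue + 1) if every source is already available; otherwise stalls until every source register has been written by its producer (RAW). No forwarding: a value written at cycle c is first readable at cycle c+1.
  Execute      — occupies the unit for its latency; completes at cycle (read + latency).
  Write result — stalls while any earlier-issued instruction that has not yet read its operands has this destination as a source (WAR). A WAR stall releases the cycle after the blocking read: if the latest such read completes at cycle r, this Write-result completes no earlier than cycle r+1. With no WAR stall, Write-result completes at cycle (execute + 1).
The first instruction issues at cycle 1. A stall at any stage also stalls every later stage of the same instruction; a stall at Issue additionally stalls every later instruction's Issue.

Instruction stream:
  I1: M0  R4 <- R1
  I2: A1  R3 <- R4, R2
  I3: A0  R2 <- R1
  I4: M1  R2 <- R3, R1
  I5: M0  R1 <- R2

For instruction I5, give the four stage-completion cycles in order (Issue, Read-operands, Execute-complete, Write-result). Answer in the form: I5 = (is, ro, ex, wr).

[1] issue I1 (M0)
[2] I1 read-ops | issue I2 (A1)
[3] issue I3 (A0)
[4] I3 read-ops
[5] I3 finished on A0
[7] I1 finished on M0
[8] I1→R4
[9] I2 read-ops
[10] I3→R2
[11] I2 finished on A1 | issue I4 (M1)
[12] I2→R3 | issue I5 (M0)
[13] I4 read-ops
[18] I4 finished on M1
[19] I4→R2
[20] I5 read-ops
[25] I5 finished on M0
[26] I5→R1

I5 = (12, 20, 25, 26)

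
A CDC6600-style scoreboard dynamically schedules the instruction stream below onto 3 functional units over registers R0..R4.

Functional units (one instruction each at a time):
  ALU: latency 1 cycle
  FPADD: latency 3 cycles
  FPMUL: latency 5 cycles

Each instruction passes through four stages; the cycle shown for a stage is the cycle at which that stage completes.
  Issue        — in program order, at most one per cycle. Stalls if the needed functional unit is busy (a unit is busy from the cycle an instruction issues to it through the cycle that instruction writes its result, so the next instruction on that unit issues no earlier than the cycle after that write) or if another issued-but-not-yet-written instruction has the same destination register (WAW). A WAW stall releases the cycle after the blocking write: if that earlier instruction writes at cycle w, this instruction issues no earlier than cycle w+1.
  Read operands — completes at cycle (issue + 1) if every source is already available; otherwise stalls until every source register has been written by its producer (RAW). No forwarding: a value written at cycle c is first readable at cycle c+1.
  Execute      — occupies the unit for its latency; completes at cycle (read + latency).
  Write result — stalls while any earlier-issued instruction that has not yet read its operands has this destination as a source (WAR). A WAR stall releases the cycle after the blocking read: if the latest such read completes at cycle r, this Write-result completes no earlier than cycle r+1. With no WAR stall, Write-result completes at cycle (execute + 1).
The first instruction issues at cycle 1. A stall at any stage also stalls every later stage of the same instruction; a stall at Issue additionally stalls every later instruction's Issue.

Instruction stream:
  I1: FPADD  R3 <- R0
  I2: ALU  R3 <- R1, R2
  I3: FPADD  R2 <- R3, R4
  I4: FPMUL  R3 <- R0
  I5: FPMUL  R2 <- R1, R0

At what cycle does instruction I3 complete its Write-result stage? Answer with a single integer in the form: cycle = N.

cycle = 15

[1] I1→FPADD
[2] I1 RO
[5] I1 EX
[6] I1 WR R3
[7] I2→ALU
[8] I2 RO | I3→FPADD
[9] I2 EX
[10] I2 WR R3
[11] I3 RO | I4→FPMUL
[12] I4 RO
[14] I3 EX
[15] I3 WR R2
[17] I4 EX
[18] I4 WR R3
[19] I5→FPMUL
[20] I5 RO
[25] I5 EX
[26] I5 WR R2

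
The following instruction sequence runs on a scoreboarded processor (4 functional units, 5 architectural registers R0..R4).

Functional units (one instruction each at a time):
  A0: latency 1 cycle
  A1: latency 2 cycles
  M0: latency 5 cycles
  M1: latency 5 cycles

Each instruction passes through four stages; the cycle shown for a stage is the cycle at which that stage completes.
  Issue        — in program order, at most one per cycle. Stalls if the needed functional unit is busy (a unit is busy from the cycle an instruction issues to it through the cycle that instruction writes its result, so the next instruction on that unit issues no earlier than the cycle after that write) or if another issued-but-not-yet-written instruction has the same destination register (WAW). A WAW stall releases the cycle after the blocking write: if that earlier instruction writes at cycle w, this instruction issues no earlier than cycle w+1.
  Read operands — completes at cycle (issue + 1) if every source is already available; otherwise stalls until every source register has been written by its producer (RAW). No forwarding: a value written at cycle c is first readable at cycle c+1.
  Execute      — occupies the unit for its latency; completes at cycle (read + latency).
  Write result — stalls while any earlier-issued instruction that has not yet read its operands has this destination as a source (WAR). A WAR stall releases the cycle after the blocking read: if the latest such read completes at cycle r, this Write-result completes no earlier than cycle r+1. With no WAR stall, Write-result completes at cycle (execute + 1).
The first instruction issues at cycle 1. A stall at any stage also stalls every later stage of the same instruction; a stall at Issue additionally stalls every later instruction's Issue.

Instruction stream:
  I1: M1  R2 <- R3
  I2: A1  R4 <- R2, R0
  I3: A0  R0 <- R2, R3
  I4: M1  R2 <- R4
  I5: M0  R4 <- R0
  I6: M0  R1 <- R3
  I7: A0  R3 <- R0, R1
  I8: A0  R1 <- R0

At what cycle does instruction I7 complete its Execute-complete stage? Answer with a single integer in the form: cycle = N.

I1: IS=1 RO=2 EX=7 WR=8
I2: IS=2 RO=9 EX=11 WR=12  [RAW R2: wait I1 write@8]
I3: IS=3 RO=9 EX=10 WR=11  [RAW R2: wait I1 write@8]
I4: IS=9 RO=13 EX=18 WR=19  [struct: M1 busy until I1 writes@8; RAW R4: wait I2 write@12]
I5: IS=13 RO=14 EX=19 WR=20  [WAW R4: wait I2 write@12]
I6: IS=21 RO=22 EX=27 WR=28  [struct: M0 busy until I5 writes@20]
I7: IS=22 RO=29 EX=30 WR=31  [RAW R1: wait I6 write@28]
I8: IS=32 RO=33 EX=34 WR=35  [struct: A0 busy until I7 writes@31]

cycle = 30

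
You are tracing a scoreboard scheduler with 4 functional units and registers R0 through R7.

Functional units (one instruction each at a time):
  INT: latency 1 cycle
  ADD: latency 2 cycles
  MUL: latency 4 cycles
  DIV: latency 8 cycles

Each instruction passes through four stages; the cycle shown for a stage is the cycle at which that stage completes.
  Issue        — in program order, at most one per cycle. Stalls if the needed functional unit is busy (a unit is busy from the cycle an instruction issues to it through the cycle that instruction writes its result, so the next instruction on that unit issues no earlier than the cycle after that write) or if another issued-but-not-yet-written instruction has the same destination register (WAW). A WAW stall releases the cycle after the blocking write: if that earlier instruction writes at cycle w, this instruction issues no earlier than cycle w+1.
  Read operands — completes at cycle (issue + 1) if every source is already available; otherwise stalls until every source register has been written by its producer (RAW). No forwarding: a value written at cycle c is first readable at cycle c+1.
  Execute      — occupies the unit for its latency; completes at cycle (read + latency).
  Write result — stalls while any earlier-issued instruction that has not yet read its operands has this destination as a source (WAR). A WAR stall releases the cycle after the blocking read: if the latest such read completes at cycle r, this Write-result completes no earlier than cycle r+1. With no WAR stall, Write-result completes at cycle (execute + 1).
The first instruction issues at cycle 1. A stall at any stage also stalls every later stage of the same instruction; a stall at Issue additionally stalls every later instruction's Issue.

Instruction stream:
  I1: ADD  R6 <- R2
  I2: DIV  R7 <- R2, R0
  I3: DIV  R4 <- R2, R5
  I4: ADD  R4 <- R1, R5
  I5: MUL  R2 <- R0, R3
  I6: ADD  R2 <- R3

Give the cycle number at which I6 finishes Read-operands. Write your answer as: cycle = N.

cycle = 33

c1: issue I1 (ADD)
c2: I1 read-ops; issue I2 (DIV)
c3: I2 read-ops
c4: I1 finished on ADD
c5: I1→R6
c11: I2 finished on DIV
c12: I2→R7
c13: issue I3 (DIV)
c14: I3 read-ops
c22: I3 finished on DIV
c23: I3→R4
c24: issue I4 (ADD)
c25: I4 read-ops; issue I5 (MUL)
c26: I5 read-ops
c27: I4 finished on ADD
c28: I4→R4
c30: I5 finished on MUL
c31: I5→R2
c32: issue I6 (ADD)
c33: I6 read-ops
c35: I6 finished on ADD
c36: I6→R2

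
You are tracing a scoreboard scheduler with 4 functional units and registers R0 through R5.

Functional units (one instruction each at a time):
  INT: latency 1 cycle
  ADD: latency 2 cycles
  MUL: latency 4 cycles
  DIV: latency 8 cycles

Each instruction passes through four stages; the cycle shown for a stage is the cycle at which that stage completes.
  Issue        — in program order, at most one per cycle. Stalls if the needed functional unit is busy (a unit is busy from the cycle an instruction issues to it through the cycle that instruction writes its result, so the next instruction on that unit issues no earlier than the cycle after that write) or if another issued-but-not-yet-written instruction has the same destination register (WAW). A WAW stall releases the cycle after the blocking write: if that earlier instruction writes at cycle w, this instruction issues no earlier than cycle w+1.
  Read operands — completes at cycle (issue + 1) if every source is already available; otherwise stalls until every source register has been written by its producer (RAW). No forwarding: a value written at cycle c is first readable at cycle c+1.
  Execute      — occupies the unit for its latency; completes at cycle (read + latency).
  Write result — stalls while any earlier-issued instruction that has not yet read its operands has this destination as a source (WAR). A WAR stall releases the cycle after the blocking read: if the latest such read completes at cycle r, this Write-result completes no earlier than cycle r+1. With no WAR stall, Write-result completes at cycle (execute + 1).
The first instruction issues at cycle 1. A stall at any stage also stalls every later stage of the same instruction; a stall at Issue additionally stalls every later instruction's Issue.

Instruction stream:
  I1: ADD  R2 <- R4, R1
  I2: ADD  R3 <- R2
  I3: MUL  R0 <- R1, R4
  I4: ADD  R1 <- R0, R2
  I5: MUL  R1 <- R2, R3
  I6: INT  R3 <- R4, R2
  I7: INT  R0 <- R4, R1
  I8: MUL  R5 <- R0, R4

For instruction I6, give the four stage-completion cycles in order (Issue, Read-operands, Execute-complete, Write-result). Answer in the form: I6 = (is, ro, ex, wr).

I6 = (19, 20, 21, 22)

cycle 1: I1 issues→ADD
cycle 2: I1 reads
cycle 4: I1 exec-done
cycle 5: I1 writes R2
cycle 6: I2 issues→ADD
cycle 7: I2 reads | I3 issues→MUL
cycle 8: I3 reads
cycle 9: I2 exec-done
cycle 10: I2 writes R3
cycle 11: I4 issues→ADD
cycle 12: I3 exec-done
cycle 13: I3 writes R0
cycle 14: I4 reads
cycle 16: I4 exec-done
cycle 17: I4 writes R1
cycle 18: I5 issues→MUL
cycle 19: I5 reads | I6 issues→INT
cycle 20: I6 reads
cycle 21: I6 exec-done
cycle 22: I6 writes R3
cycle 23: I5 exec-done | I7 issues→INT
cycle 24: I5 writes R1
cycle 25: I7 reads | I8 issues→MUL
cycle 26: I7 exec-done
cycle 27: I7 writes R0
cycle 28: I8 reads
cycle 32: I8 exec-done
cycle 33: I8 writes R5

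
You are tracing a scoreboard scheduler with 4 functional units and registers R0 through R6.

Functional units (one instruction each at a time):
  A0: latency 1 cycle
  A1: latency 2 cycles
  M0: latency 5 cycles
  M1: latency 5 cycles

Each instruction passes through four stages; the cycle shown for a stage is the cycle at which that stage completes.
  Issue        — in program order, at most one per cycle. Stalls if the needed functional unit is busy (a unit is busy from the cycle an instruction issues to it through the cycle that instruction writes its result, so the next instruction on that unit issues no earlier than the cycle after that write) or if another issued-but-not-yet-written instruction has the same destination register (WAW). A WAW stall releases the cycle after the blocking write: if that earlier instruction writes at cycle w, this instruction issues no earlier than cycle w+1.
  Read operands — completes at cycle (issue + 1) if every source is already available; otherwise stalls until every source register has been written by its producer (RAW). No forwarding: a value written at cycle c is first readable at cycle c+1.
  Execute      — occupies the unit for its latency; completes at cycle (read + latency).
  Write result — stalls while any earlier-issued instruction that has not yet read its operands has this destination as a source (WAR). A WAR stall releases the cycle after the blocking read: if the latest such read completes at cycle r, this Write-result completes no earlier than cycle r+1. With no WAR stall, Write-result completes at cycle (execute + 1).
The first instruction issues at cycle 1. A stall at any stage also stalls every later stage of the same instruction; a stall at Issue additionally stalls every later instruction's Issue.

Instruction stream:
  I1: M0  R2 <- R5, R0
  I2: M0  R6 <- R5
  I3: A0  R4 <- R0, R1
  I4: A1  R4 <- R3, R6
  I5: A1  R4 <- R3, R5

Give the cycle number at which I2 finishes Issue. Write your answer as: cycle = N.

cycle = 9

c1: I1 dispatched to M0
c2: I1 operands ready
c7: I1 complete
c8: R2←I1
c9: I2 dispatched to M0
c10: I2 operands ready · I3 dispatched to A0
c11: I3 operands ready
c12: I3 complete
c13: R4←I3
c14: I4 dispatched to A1
c15: I2 complete
c16: R6←I2
c17: I4 operands ready
c19: I4 complete
c20: R4←I4
c21: I5 dispatched to A1
c22: I5 operands ready
c24: I5 complete
c25: R4←I5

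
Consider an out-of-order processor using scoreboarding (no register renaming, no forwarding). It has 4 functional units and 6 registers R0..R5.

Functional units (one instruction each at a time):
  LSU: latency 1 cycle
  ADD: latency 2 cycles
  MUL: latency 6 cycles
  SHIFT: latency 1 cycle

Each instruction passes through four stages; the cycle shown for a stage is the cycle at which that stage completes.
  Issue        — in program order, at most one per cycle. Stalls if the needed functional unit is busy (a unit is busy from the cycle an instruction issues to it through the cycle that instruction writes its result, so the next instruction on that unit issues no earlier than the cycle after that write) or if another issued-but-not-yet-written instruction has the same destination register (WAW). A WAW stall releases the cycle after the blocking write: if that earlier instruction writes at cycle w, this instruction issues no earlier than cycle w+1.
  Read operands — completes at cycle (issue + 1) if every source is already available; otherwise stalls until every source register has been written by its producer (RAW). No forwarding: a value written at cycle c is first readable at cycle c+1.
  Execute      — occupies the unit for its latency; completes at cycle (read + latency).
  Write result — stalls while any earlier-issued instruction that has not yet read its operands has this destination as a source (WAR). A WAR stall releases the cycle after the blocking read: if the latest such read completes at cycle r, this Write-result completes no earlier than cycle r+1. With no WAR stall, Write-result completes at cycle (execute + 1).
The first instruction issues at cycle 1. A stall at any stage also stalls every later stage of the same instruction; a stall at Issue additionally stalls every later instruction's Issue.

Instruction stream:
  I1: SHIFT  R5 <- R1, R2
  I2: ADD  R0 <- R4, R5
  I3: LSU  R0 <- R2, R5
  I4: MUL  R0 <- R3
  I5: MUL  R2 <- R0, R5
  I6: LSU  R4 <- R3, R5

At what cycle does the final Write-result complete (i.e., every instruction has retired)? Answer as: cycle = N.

c1: I1→SHIFT
c2: I1 RO, I2→ADD
c3: I1 EX
c4: I1 WR R5
c5: I2 RO
c7: I2 EX
c8: I2 WR R0
c9: I3→LSU
c10: I3 RO
c11: I3 EX
c12: I3 WR R0
c13: I4→MUL
c14: I4 RO
c20: I4 EX
c21: I4 WR R0
c22: I5→MUL
c23: I5 RO, I6→LSU
c24: I6 RO
c25: I6 EX
c26: I6 WR R4
c29: I5 EX
c30: I5 WR R2

cycle = 30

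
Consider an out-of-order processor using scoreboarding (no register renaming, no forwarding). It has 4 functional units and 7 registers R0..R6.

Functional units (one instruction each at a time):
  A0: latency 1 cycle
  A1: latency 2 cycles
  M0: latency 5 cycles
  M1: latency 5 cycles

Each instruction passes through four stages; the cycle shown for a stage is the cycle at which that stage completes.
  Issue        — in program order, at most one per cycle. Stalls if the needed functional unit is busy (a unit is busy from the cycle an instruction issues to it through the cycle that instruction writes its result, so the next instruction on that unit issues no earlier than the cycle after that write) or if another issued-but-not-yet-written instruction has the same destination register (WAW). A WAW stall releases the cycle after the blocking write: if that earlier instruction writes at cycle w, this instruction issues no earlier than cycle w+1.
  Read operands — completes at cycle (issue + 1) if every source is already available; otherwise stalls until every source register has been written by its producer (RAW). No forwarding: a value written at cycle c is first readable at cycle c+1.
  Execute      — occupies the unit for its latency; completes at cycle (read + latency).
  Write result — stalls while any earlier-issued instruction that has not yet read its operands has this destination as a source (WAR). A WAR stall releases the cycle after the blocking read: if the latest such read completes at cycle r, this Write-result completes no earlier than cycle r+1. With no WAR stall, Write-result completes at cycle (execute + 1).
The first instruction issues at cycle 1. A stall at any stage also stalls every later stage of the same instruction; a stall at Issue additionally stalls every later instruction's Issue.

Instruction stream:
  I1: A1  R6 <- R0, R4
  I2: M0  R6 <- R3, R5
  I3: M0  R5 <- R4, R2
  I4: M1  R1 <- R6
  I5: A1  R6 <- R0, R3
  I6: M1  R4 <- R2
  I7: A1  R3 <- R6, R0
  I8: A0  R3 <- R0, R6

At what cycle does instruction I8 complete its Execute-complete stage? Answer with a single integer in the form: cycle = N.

cycle = 31

I1 -> (1, 2, 4, 5)
I2 -> (6, 7, 12, 13)  // WAW R6: wait I1 write@5
I3 -> (14, 15, 20, 21)  // struct: M0 busy until I2 writes@13
I4 -> (15, 16, 21, 22)
I5 -> (16, 17, 19, 20)
I6 -> (23, 24, 29, 30)  // struct: M1 busy until I4 writes@22
I7 -> (24, 25, 27, 28)
I8 -> (29, 30, 31, 32)  // WAW R3: wait I7 write@28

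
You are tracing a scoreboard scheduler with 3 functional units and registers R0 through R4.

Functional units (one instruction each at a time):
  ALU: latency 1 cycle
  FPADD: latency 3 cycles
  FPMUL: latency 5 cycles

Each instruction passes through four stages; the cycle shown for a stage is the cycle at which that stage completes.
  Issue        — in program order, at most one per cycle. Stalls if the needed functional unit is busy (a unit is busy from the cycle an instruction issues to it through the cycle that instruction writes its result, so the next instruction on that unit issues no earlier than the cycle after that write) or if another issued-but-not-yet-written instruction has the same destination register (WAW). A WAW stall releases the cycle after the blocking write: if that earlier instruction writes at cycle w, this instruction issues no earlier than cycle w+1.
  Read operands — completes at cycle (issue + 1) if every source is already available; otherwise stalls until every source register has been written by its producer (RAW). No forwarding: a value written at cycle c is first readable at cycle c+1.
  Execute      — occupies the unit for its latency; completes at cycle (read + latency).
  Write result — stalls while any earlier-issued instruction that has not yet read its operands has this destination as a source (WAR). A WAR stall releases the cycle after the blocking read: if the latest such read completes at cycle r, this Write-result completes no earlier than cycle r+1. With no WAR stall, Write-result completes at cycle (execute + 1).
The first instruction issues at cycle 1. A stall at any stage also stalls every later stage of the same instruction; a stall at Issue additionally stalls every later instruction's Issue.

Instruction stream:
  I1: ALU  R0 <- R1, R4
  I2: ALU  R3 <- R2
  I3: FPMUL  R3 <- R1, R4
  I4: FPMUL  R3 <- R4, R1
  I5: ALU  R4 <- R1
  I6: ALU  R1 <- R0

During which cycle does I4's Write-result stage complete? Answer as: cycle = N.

cycle = 24

t=1  issue I1 (ALU)
t=2  I1 read-ops
t=3  I1 finished on ALU
t=4  I1→R0
t=5  issue I2 (ALU)
t=6  I2 read-ops
t=7  I2 finished on ALU
t=8  I2→R3
t=9  issue I3 (FPMUL)
t=10  I3 read-ops
t=15  I3 finished on FPMUL
t=16  I3→R3
t=17  issue I4 (FPMUL)
t=18  I4 read-ops | issue I5 (ALU)
t=19  I5 read-ops
t=20  I5 finished on ALU
t=21  I5→R4
t=22  issue I6 (ALU)
t=23  I4 finished on FPMUL | I6 read-ops
t=24  I4→R3 | I6 finished on ALU
t=25  I6→R1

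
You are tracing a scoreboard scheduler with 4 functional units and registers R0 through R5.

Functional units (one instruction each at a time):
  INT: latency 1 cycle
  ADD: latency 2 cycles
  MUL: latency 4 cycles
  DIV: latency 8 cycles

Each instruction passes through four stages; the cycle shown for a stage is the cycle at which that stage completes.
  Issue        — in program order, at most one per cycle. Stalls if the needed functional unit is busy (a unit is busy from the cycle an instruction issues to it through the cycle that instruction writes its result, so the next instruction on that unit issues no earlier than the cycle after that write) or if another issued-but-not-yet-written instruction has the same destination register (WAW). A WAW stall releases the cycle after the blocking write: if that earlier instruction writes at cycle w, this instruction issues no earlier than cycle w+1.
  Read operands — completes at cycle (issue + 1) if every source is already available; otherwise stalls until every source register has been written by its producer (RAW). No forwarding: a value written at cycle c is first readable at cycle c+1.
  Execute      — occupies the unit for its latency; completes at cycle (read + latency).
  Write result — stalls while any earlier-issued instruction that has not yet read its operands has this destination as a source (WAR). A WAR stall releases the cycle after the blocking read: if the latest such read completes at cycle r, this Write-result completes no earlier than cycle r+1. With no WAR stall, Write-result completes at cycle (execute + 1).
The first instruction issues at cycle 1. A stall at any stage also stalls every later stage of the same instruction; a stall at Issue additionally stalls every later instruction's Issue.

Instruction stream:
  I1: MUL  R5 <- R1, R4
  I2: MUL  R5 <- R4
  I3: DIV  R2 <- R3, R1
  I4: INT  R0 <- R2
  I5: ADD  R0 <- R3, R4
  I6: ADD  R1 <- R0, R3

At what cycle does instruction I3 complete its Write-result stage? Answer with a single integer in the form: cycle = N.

I1 -> (1, 2, 6, 7)
I2 -> (8, 9, 13, 14)  // struct: MUL busy until I1 writes@7
I3 -> (9, 10, 18, 19)
I4 -> (10, 20, 21, 22)  // RAW R2: wait I3 write@19
I5 -> (23, 24, 26, 27)  // WAW R0: wait I4 write@22
I6 -> (28, 29, 31, 32)  // struct: ADD busy until I5 writes@27

cycle = 19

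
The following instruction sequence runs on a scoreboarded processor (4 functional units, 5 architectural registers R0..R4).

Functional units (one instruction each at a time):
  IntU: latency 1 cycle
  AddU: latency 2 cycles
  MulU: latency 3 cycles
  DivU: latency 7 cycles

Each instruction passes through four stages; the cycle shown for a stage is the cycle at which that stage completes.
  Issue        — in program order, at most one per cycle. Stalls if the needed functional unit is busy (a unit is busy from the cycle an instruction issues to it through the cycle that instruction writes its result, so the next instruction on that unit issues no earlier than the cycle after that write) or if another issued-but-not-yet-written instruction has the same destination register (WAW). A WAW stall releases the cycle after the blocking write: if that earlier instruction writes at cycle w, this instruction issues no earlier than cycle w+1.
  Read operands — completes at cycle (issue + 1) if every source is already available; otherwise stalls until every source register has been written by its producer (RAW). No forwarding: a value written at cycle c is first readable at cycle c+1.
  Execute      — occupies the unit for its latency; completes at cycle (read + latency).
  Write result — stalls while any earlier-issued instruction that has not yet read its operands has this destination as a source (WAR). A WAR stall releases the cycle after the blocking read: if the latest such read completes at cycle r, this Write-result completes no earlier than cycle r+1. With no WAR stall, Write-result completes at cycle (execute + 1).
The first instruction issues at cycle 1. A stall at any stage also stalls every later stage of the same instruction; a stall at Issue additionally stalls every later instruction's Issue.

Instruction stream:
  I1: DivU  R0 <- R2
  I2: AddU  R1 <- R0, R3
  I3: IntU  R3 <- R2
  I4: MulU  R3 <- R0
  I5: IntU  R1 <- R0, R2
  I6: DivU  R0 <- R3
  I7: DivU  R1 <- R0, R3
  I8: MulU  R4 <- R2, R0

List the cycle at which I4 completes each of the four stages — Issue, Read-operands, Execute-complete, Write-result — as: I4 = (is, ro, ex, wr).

I4 = (13, 14, 17, 18)

cycle 1: I1 dispatched to DivU
cycle 2: I1 operands ready | I2 dispatched to AddU
cycle 3: I3 dispatched to IntU
cycle 4: I3 operands ready
cycle 5: I3 complete
cycle 9: I1 complete
cycle 10: R0←I1
cycle 11: I2 operands ready
cycle 12: R3←I3
cycle 13: I2 complete | I4 dispatched to MulU
cycle 14: R1←I2 | I4 operands ready
cycle 15: I5 dispatched to IntU
cycle 16: I5 operands ready | I6 dispatched to DivU
cycle 17: I4 complete | I5 complete
cycle 18: R3←I4 | R1←I5
cycle 19: I6 operands ready
cycle 26: I6 complete
cycle 27: R0←I6
cycle 28: I7 dispatched to DivU
cycle 29: I7 operands ready | I8 dispatched to MulU
cycle 30: I8 operands ready
cycle 33: I8 complete
cycle 34: R4←I8
cycle 36: I7 complete
cycle 37: R1←I7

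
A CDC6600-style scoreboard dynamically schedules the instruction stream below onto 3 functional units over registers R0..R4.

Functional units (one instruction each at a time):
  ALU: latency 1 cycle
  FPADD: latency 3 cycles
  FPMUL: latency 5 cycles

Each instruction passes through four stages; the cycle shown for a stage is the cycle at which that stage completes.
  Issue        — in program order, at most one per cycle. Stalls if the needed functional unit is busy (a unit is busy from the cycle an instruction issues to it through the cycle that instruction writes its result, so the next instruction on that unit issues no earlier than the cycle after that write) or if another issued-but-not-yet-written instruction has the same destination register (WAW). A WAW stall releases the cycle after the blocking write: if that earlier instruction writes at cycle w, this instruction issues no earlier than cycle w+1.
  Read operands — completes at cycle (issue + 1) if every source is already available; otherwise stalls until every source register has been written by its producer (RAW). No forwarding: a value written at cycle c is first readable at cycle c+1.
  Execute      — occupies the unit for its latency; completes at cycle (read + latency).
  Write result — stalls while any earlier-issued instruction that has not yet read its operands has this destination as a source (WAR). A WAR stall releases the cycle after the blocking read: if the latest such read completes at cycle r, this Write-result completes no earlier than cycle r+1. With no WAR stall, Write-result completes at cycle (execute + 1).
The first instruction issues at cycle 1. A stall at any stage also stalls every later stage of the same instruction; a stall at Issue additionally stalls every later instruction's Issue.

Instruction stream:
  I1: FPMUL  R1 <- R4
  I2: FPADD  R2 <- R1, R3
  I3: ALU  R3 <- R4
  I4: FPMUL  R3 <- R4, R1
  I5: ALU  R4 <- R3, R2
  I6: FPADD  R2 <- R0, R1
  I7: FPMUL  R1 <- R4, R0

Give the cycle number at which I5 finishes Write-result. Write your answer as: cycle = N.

[I1] 1/2/7/8
[I2] 2/9/12/13  (RAW R1: wait I1 write@8)
[I3] 3/4/5/10  (WAR R3: wait I2 read@9)
[I4] 11/12/17/18  (WAW R3: wait I3 write@10)
[I5] 12/19/20/21  (RAW R3: wait I4 write@18)
[I6] 14/15/18/20  (struct: FPADD busy until I2 writes@13; WAR R2: wait I5 read@19)
[I7] 19/22/27/28  (struct: FPMUL busy until I4 writes@18; RAW R4: wait I5 write@21)

cycle = 21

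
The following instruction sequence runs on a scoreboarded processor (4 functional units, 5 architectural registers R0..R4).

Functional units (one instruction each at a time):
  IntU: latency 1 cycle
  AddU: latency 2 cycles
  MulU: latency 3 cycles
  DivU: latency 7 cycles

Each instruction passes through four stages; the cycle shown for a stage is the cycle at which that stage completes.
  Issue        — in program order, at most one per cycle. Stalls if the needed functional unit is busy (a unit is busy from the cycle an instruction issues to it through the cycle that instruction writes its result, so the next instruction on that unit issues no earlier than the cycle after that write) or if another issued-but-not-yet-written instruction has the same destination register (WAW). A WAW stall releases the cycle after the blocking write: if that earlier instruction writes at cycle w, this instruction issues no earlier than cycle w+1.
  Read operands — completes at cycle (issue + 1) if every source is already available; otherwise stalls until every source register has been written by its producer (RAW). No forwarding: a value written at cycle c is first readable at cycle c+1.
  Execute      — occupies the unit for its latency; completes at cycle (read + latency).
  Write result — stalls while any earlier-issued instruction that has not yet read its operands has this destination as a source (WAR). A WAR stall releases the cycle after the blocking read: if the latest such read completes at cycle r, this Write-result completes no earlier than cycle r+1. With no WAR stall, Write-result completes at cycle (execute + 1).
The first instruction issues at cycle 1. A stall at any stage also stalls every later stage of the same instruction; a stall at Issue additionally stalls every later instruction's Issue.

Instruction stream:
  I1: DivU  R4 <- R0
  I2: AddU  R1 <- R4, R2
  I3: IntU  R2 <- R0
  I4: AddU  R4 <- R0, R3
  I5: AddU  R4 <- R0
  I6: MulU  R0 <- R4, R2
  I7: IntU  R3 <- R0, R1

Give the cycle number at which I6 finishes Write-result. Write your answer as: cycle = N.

[I1] 1/2/9/10
[I2] 2/11/13/14  (RAW R4: wait I1 write@10)
[I3] 3/4/5/12  (WAR R2: wait I2 read@11)
[I4] 15/16/18/19  (struct: AddU busy until I2 writes@14)
[I5] 20/21/23/24  (struct: AddU busy until I4 writes@19)
[I6] 21/25/28/29  (RAW R4: wait I5 write@24)
[I7] 22/30/31/32  (RAW R0: wait I6 write@29)

cycle = 29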